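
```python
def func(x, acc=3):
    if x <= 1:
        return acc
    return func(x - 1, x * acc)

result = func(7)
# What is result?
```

Accumulator trace (n, acc): (7, 3) -> (6, 21) -> (5, 126) -> (4, 630) -> (3, 2520) -> (2, 7560) -> (1, 15120) -> return 15120

Answer: 15120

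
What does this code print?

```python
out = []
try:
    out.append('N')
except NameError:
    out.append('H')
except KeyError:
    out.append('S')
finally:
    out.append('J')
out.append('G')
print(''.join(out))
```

Execution trace: 'N' (try body, no exception) → 'J' (finally) → 'G' (after the try/except). Output: NJG

Answer: NJG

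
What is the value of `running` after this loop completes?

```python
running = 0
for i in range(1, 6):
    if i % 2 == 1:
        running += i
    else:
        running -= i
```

Add odd, subtract even
`running` takes the values: 0 → 1 → -1 → 2 → -2 → 3

Answer: 3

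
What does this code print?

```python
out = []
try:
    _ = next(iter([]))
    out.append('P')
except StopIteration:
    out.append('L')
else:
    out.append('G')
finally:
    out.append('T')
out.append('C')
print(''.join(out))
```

Execution trace: 'L' (except StopIteration) → 'T' (finally) → 'C' (after the try/except). Output: LTC

Answer: LTC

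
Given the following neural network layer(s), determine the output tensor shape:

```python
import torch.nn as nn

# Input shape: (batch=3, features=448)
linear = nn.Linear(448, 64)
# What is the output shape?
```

Input: (3, 448) -> Output: (3, 64)

Answer: (3, 64)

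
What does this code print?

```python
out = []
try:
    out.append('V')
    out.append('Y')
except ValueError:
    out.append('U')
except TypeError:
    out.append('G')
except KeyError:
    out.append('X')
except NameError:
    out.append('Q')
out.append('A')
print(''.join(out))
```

Execution trace: 'V' (try body) → 'Y' (try body, no exception) → 'A' (after the try/except). Output: VYA

Answer: VYA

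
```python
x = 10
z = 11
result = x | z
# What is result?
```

Trace:
`x = 10` → x = 10
`z = 11` → z = 11
`result = x | z` → result = 11
So result = 11

Answer: 11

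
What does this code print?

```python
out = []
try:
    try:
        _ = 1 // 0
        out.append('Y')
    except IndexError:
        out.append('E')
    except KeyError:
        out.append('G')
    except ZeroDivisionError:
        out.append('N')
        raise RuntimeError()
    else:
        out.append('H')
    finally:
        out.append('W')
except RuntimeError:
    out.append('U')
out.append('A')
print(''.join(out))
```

Execution trace: 'N' (inner except ZeroDivisionError) → 'W' (inner finally) → 'U' (outer except RuntimeError) → 'A' (after the try/except). Output: NWUA

Answer: NWUA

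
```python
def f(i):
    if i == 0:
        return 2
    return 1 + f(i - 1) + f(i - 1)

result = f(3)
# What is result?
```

f(i) = 1 + 2·f(i-1), f(0)=2. Closed form: (2+1)·2^3 - 1 = 23.

Answer: 23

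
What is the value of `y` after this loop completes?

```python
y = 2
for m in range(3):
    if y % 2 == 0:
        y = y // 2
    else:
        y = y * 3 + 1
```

Collatz-style transformation from 2
`y` takes the values: 2 → 1 → 4 → 2

Answer: 2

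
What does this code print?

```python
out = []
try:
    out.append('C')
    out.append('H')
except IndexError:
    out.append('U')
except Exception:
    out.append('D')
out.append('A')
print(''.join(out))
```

Execution trace: 'C' (try body) → 'H' (try body, no exception) → 'A' (after the try/except). Output: CHA

Answer: CHA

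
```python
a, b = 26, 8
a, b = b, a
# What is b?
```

Trace:
`a, b = 26, 8` → a = 26; b = 8
`a, b = b, a` → a = 8; b = 26
So b = 26

Answer: 26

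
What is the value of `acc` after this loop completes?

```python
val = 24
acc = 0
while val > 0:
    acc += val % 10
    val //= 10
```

Sum digits of 24
`acc` takes the values: 0 → 4 → 6

Answer: 6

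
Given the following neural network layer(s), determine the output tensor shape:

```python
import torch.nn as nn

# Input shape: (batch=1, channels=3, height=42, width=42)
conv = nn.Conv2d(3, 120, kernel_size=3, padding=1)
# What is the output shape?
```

Input: (1, 3, 42, 42) -> Output: (1, 120, 42, 42)

Answer: (1, 120, 42, 42)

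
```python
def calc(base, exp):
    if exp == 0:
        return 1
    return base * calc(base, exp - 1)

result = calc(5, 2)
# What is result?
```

calc(5, 2) = 5 * 5 = 25

Answer: 25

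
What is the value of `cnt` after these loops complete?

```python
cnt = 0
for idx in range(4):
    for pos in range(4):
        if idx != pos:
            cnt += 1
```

4² - 4 (exclude diagonal)
`cnt` takes the values: 0 → 1 → 2 → 3 → 4 → 5 → 6 → 7 → 8 → 9 → 10 → 11 → 12

Answer: 12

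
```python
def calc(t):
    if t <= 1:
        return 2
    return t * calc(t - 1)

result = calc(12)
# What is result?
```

calc(12) = 12 * 11 * 10 * 9 * 8 * 7 * 6 * 5 * 4 * 3 * 2 * 2 = 958003200

Answer: 958003200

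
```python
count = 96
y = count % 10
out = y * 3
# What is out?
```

Trace:
`count = 96` → count = 96
`y = count % 10` → y = 6
`out = y * 3` → out = 18
So out = 18

Answer: 18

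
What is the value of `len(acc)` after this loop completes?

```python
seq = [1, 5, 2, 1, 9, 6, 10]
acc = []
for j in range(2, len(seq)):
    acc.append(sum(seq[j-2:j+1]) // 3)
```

Number of 3-element averages
`acc` takes the values: [] → [2] → [2, 2] → [2, 2, 4] → [2, 2, 4, 5] → [2, 2, 4, 5, 8]
So `len(acc)` = 5

Answer: 5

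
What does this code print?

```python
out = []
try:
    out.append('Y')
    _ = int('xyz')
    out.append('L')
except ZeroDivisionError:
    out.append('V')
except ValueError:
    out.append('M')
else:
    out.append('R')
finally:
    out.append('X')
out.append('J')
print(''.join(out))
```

Execution trace: 'Y' (try body) → 'M' (except ValueError) → 'X' (finally) → 'J' (after the try/except). Output: YMXJ

Answer: YMXJ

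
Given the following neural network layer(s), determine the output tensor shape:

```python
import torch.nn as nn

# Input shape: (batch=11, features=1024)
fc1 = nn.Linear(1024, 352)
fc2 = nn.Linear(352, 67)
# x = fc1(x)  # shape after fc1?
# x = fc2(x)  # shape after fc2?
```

Input: (11, 1024) -> after fc1: (11, 352) -> Output: (11, 67)

Answer: (11, 67)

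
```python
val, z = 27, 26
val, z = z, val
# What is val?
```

Trace:
`val, z = 27, 26` → val = 27; z = 26
`val, z = z, val` → val = 26; z = 27
So val = 26

Answer: 26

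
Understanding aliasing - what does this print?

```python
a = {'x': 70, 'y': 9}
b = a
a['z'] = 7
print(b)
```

Key concept: dict aliasing.
Step by step:
`a = {'x': 70, 'y': 9}` → a = {'x': 70, 'y': 9}
`b = a` → b = {'x': 70, 'y': 9} (same object as a)
`a['z'] = 7` → a = {'x': 70, 'y': 9, 'z': 7} (same object as b); b = {'x': 70, 'y': 9, 'z': 7} (same object as a)
`print(b)` → prints {'x': 70, 'y': 9, 'z': 7}

Answer: {'x': 70, 'y': 9, 'z': 7}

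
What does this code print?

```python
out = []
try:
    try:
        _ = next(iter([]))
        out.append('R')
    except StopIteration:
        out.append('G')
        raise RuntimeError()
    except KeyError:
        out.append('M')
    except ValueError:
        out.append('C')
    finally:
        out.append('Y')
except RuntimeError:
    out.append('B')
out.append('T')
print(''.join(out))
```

Execution trace: 'G' (inner except StopIteration) → 'Y' (inner finally) → 'B' (outer except RuntimeError) → 'T' (after the try/except). Output: GYBT

Answer: GYBT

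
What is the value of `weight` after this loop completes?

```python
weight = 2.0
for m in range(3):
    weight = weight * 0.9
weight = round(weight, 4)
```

Exponential decay: 2.0 * 0.9^3
`weight` takes the values: 2.0 → 1.8 → 1.62 → 1.458

Answer: 1.458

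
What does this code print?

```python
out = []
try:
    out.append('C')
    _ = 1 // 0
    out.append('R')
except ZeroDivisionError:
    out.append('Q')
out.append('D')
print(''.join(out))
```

Execution trace: 'C' (try body) → 'Q' (except ZeroDivisionError) → 'D' (after the try/except). Output: CQD

Answer: CQD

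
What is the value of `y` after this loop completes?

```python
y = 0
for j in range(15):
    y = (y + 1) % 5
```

Increment mod 5, 15 times = 0
`y` takes the values: 0 → 1 → 2 → 3 → 4 → 0 → 1 → 2 → 3 → 4 → 0 → 1 → 2 → 3 → 4 → 0

Answer: 0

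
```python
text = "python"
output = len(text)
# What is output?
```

Trace:
`text = "python"` → text = 'python'
`output = len(text)` → output = 6
So output = 6

Answer: 6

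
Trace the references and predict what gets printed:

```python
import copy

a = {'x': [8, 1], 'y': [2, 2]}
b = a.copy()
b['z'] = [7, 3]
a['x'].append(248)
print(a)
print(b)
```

Key concept: shallow copy of dict with mutable values.
Step by step:
`a = {'x': [8, 1], 'y': [2, 2]}` → a = {'x': [8, 1], 'y': [2, 2]}
`b = a.copy()` → b = {'x': [8, 1], 'y': [2, 2]}
`b['z'] = [7, 3]` → b = {'x': [8, 1], 'y': [2, 2], 'z': [7, 3]}
`a['x'].append(248)` → a = {'x': [8, 1, 248], 'y': [2, 2]}; b = {'x': [8, 1, 248], 'y': [2, 2], 'z': [7, 3]}
`print(a)` → prints {'x': [8, 1, 248], 'y': [2, 2]}
`print(b)` → prints {'x': [8, 1, 248], 'y': [2, 2], 'z': [7, 3]}

Answer:
{'x': [8, 1, 248], 'y': [2, 2]}
{'x': [8, 1, 248], 'y': [2, 2], 'z': [7, 3]}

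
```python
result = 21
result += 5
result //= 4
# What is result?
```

Trace:
`result = 21` → result = 21
`result += 5` → result = 26
`result //= 4` → result = 6
So result = 6

Answer: 6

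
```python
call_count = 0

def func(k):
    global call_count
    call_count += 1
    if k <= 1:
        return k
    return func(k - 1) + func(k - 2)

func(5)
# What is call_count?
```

Calls(k) = 1 + Calls(k-1) + Calls(k-2); Calls(0)=Calls(1)=1. For k=5 this gives 15.

Answer: 15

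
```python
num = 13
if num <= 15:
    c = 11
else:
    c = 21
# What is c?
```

Trace:
`num = 13` → num = 13
`if num <= 15: ...` → num <= 15 is True → c = 11
So c = 11

Answer: 11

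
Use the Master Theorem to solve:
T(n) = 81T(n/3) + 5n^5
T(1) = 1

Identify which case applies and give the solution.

a=81, b=3, f(n)=5n^5. log_3(81) = 4. Since c=5 > 4 and the regularity condition holds (81(n/3)^5 = (81/3^5)n^5 with 81/3^5 < 1), Case 3 applies: T(n) = Θ(f(n)) = O(n^5).

Answer: O(n^5) - Case 3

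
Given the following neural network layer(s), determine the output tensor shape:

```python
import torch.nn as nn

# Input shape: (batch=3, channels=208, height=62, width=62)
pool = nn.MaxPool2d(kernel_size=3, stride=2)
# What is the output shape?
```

Input: (3, 208, 62, 62) -> Output: (3, 208, 30, 30)

Answer: (3, 208, 30, 30)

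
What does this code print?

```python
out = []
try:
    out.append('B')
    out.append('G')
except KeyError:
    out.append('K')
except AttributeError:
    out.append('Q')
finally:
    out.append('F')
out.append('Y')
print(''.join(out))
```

Execution trace: 'B' (try body) → 'G' (try body, no exception) → 'F' (finally) → 'Y' (after the try/except). Output: BGFY

Answer: BGFY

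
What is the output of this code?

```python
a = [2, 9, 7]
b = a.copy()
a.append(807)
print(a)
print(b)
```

Key concept: list.copy() creates independent copy.
Step by step:
`a = [2, 9, 7]` → a = [2, 9, 7]
`b = a.copy()` → b = [2, 9, 7]
`a.append(807)` → a = [2, 9, 7, 807]
`print(a)` → prints [2, 9, 7, 807]
`print(b)` → prints [2, 9, 7]

Answer:
[2, 9, 7, 807]
[2, 9, 7]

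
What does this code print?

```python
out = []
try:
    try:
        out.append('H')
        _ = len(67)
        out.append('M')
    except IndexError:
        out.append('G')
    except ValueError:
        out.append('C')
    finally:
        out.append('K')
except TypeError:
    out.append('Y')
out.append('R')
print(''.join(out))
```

Execution trace: 'H' (inner try body) → 'K' (inner finally) → 'Y' (outer except TypeError) → 'R' (after the try/except). Output: HKYR

Answer: HKYR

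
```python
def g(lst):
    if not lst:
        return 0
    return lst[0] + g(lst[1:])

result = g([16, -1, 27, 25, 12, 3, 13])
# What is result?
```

16 + (-1) + 27 + 25 + 12 + 3 + 13 + 0 = 95

Answer: 95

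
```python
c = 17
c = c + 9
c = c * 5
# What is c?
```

Trace:
`c = 17` → c = 17
`c = c + 9` → c = 26
`c = c * 5` → c = 130
So c = 130

Answer: 130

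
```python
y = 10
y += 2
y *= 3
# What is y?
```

Trace:
`y = 10` → y = 10
`y += 2` → y = 12
`y *= 3` → y = 36
So y = 36

Answer: 36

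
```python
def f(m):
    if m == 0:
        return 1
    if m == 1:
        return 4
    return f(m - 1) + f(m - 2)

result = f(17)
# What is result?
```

Build up from base cases: f(0)=1, f(1)=4, f(2)=5, f(3)=9, f(4)=14, f(5)=23, f(6)=37, ..., f(17)=7375

Answer: 7375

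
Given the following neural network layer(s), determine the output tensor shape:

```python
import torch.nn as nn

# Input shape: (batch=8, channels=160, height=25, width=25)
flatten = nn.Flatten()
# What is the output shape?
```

Input: (8, 160, 25, 25) -> Output: (8, 100000)

Answer: (8, 100000)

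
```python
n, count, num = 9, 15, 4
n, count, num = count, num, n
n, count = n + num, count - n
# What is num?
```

Trace:
`n, count, num = 9, 15, 4` → n = 9; count = 15; num = 4
`n, count, num = count, num, n` → n = 15; count = 4; num = 9
`n, count = n + num, count - n` → n = 24; count = -11
So num = 9

Answer: 9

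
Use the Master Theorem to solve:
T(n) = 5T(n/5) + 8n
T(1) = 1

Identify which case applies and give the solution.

a=5, b=5, f(n)=8n. log_5(5) = 1. Since c=1 = 1, Case 2 applies: T(n) = Θ(n^log_b(a) · log n) = O(n log n).

Answer: O(n log n) - Case 2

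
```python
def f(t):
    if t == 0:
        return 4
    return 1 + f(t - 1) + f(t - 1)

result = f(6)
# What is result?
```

f(t) = 1 + 2·f(t-1), f(0)=4. Closed form: (4+1)·2^6 - 1 = 319.

Answer: 319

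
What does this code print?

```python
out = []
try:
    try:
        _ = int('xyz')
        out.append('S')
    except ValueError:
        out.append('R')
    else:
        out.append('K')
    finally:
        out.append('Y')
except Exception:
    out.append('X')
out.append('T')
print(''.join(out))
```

Execution trace: 'R' (inner except ValueError) → 'Y' (inner finally) → 'T' (after the try/except). Output: RYT

Answer: RYT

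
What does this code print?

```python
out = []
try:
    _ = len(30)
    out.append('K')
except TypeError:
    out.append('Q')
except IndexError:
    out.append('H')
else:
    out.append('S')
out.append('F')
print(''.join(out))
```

Execution trace: 'Q' (except TypeError) → 'F' (after the try/except). Output: QF

Answer: QF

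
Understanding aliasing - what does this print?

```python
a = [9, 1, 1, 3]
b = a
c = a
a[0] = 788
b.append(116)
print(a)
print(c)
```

Key concept: multiple aliases.
Step by step:
`a = [9, 1, 1, 3]` → a = [9, 1, 1, 3]
`b = a` → b = [9, 1, 1, 3] (same object as a)
`c = a` → c = [9, 1, 1, 3] (same object as a, b)
`a[0] = 788` → a = [788, 1, 1, 3] (same object as b, c); b = [788, 1, 1, 3] (same object as a, c); c = [788, 1, 1, 3] (same object as a, b)
`b.append(116)` → a = [788, 1, 1, 3, 116] (same object as b, c); b = [788, 1, 1, 3, 116] (same object as a, c); c = [788, 1, 1, 3, 116] (same object as a, b)
`print(a)` → prints [788, 1, 1, 3, 116]
`print(c)` → prints [788, 1, 1, 3, 116]

Answer:
[788, 1, 1, 3, 116]
[788, 1, 1, 3, 116]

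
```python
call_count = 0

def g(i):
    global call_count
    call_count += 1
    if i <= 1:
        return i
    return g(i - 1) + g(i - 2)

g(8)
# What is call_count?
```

Calls(i) = 1 + Calls(i-1) + Calls(i-2); Calls(0)=Calls(1)=1. For i=8 this gives 67.

Answer: 67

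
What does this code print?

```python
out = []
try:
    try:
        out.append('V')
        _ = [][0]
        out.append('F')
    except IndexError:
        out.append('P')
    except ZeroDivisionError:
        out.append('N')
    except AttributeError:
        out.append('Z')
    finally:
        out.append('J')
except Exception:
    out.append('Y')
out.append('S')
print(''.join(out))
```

Execution trace: 'V' (inner try body) → 'P' (inner except IndexError) → 'J' (inner finally) → 'S' (after the try/except). Output: VPJS

Answer: VPJS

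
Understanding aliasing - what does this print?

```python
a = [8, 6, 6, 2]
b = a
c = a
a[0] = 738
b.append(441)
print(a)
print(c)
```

Key concept: multiple aliases.
Step by step:
`a = [8, 6, 6, 2]` → a = [8, 6, 6, 2]
`b = a` → b = [8, 6, 6, 2] (same object as a)
`c = a` → c = [8, 6, 6, 2] (same object as a, b)
`a[0] = 738` → a = [738, 6, 6, 2] (same object as b, c); b = [738, 6, 6, 2] (same object as a, c); c = [738, 6, 6, 2] (same object as a, b)
`b.append(441)` → a = [738, 6, 6, 2, 441] (same object as b, c); b = [738, 6, 6, 2, 441] (same object as a, c); c = [738, 6, 6, 2, 441] (same object as a, b)
`print(a)` → prints [738, 6, 6, 2, 441]
`print(c)` → prints [738, 6, 6, 2, 441]

Answer:
[738, 6, 6, 2, 441]
[738, 6, 6, 2, 441]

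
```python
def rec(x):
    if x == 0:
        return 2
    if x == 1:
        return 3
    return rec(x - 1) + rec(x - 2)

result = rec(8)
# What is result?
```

Build up from base cases: rec(0)=2, rec(1)=3, rec(2)=5, rec(3)=8, rec(4)=13, rec(5)=21, rec(6)=34, ..., rec(8)=89

Answer: 89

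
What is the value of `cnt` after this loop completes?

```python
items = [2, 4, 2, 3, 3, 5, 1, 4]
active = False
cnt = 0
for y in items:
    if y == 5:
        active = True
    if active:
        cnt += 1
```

Count elements after first 5 in [2, 4, 2, 3, 3, 5, 1, 4]
`cnt` takes the values: 0 → 1 → 2 → 3

Answer: 3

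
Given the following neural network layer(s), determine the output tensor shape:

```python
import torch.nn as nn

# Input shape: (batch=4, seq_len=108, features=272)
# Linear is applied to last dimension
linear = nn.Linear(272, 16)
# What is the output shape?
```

Input: (4, 108, 272) -> Output: (4, 108, 16)

Answer: (4, 108, 16)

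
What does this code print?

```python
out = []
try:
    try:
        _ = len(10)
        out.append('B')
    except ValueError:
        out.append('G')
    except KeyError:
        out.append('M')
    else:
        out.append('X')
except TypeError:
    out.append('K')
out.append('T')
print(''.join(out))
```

Execution trace: 'K' (outer except TypeError) → 'T' (after the try/except). Output: KT

Answer: KT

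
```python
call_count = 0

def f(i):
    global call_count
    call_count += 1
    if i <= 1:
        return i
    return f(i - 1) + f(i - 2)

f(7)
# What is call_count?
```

Calls(i) = 1 + Calls(i-1) + Calls(i-2); Calls(0)=Calls(1)=1. For i=7 this gives 41.

Answer: 41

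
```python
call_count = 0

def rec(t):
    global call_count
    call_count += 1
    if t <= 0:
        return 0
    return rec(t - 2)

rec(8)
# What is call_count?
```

Linear recursion stepping by 2: 5 calls from t=8 down to ≤0.

Answer: 5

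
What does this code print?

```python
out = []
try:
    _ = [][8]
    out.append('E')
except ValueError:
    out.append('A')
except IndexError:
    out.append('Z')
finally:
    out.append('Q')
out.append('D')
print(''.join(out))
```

Execution trace: 'Z' (except IndexError) → 'Q' (finally) → 'D' (after the try/except). Output: ZQD

Answer: ZQD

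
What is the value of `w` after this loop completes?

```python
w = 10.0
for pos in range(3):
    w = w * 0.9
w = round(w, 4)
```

Exponential decay: 10.0 * 0.9^3
`w` takes the values: 10.0 → 9.0 → 8.1 → 7.29

Answer: 7.29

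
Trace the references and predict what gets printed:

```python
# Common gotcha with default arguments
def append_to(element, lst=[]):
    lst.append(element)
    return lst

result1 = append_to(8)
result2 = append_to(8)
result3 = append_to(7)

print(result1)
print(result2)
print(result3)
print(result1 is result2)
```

Key concept: mutable default argument gotcha.
Step by step:
`result1 = append_to(8)` → result1 = [8]
`result2 = append_to(8)` → result1 = [8, 8] (same object as result2); result2 = [8, 8] (same object as result1)
`result3 = append_to(7)` → result1 = [8, 8, 7] (same object as result2, result3); result2 = [8, 8, 7] (same object as result1, result3); result3 = [8, 8, 7] (same object as result1, result2)
`print(result1)` → prints [8, 8, 7]
`print(result2)` → prints [8, 8, 7]
`print(result3)` → prints [8, 8, 7]
`print(result1 is result2)` → prints True

Answer:
[8, 8, 7]
[8, 8, 7]
[8, 8, 7]
True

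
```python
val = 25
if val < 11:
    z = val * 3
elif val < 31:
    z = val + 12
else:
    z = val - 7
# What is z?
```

Trace:
`val = 25` → val = 25
`if val < 11: ...` → val < 11 is False, val < 31 is True → z = 37
So z = 37

Answer: 37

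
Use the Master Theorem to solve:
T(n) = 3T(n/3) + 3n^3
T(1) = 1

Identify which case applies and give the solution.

a=3, b=3, f(n)=3n^3. log_3(3) = 1. Since c=3 > 1 and the regularity condition holds (3(n/3)^3 = (3/3^3)n^3 with 3/3^3 < 1), Case 3 applies: T(n) = Θ(f(n)) = O(n^3).

Answer: O(n^3) - Case 3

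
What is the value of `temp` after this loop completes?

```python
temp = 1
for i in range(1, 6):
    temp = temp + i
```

Start at 1, add 1 through 5
`temp` takes the values: 1 → 2 → 4 → 7 → 11 → 16

Answer: 16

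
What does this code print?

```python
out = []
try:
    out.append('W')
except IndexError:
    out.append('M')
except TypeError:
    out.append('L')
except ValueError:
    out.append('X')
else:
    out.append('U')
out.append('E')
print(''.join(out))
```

Execution trace: 'W' (try body, no exception) → 'U' (else) → 'E' (after the try/except). Output: WUE

Answer: WUE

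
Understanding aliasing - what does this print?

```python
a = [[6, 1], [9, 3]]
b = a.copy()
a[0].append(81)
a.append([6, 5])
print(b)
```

Key concept: shallow copy with nested lists.
Step by step:
`a = [[6, 1], [9, 3]]` → a = [[6, 1], [9, 3]]
`b = a.copy()` → b = [[6, 1], [9, 3]]
`a[0].append(81)` → a = [[6, 1, 81], [9, 3]]; b = [[6, 1, 81], [9, 3]]
`a.append([6, 5])` → a = [[6, 1, 81], [9, 3], [6, 5]]
`print(b)` → prints [[6, 1, 81], [9, 3]]

Answer: [[6, 1, 81], [9, 3]]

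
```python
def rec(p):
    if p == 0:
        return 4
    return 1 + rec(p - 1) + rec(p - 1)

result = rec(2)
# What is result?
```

rec(p) = 1 + 2·rec(p-1), rec(0)=4. Closed form: (4+1)·2^2 - 1 = 19.

Answer: 19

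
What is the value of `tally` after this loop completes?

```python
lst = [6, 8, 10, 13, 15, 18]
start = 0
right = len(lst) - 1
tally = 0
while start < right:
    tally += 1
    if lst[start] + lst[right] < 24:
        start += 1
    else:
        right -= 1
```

Steps to find pair summing to 24
`tally` takes the values: 0 → 1 → 2 → 3 → 4 → 5

Answer: 5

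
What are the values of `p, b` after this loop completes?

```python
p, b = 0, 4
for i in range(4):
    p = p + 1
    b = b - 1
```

p goes 0→4, b goes 4→0
`p, b` takes the values: (0, 4) → (1, 4) → (1, 3) → (2, 3) → (2, 2) → (3, 2) → (3, 1) → (4, 1) → (4, 0)

Answer: 4, 0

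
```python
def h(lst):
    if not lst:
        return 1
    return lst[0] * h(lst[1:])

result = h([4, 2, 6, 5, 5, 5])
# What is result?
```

Product over [4, 2, 6, 5, 5, 5] = 4 * 2 * 6 * 5 * 5 * 5 = 6000

Answer: 6000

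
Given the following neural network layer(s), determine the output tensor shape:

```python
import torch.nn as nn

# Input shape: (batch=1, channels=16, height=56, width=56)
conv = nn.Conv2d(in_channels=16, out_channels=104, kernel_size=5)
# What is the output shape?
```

Input: (1, 16, 56, 56) -> Output: (1, 104, 52, 52)

Answer: (1, 104, 52, 52)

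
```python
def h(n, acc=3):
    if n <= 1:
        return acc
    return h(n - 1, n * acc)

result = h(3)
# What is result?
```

Accumulator trace (n, acc): (3, 3) -> (2, 9) -> (1, 18) -> return 18

Answer: 18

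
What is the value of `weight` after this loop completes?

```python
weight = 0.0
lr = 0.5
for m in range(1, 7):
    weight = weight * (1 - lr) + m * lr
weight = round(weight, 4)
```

Moving average with lr=0.5
`weight` takes the values: 0.0 → 0.5 → 1.25 → 2.125 → 3.0625 → 4.03125 → 5.015625 → 5.0156

Answer: 5.0156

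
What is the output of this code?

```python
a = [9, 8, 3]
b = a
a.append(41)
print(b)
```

Key concept: basic list aliasing.
Step by step:
`a = [9, 8, 3]` → a = [9, 8, 3]
`b = a` → b = [9, 8, 3] (same object as a)
`a.append(41)` → a = [9, 8, 3, 41] (same object as b); b = [9, 8, 3, 41] (same object as a)
`print(b)` → prints [9, 8, 3, 41]

Answer: [9, 8, 3, 41]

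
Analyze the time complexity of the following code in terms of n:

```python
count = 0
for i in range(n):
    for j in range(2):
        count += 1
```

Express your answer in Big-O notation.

Each loop level contributes: n × 1. Multiplying the contributions gives O(n).

Answer: O(n)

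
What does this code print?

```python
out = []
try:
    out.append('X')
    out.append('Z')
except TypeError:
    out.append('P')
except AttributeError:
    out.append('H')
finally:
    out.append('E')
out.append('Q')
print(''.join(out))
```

Execution trace: 'X' (try body) → 'Z' (try body, no exception) → 'E' (finally) → 'Q' (after the try/except). Output: XZEQ

Answer: XZEQ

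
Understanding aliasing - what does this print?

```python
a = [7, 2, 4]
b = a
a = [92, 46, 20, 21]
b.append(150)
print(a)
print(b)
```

Key concept: rebinding vs mutation: a is rebound to a new list, b still points at the original.
Step by step:
`a = [7, 2, 4]` → a = [7, 2, 4]
`b = a` → b = [7, 2, 4] (same object as a)
`a = [92, 46, 20, 21]` → a = [92, 46, 20, 21]
`b.append(150)` → b = [7, 2, 4, 150]
`print(a)` → prints [92, 46, 20, 21]
`print(b)` → prints [7, 2, 4, 150]

Answer:
[92, 46, 20, 21]
[7, 2, 4, 150]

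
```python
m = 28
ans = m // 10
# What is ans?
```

Trace:
`m = 28` → m = 28
`ans = m // 10` → ans = 2
So ans = 2

Answer: 2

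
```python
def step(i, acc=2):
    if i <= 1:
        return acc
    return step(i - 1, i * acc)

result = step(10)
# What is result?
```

Accumulator trace (n, acc): (10, 2) -> (9, 20) -> (8, 180) -> (7, 1440) -> (6, 10080) -> (5, 60480) -> (4, 302400) -> (3, 1209600) -> (2, 3628800) -> (1, 7257600) -> return 7257600

Answer: 7257600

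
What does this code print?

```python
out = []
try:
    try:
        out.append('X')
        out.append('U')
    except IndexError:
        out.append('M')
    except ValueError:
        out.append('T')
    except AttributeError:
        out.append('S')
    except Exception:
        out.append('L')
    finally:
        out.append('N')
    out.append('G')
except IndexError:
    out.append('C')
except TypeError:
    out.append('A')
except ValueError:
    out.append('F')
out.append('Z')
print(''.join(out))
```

Execution trace: 'X' (inner try body) → 'U' (inner try body, no exception) → 'N' (inner finally) → 'G' (try body, no exception) → 'Z' (after the try/except). Output: XUNGZ

Answer: XUNGZ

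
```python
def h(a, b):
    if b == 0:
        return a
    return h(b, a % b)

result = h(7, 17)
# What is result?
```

h(7, 17) -> h(17, 7) -> h(7, 3) -> h(3, 1) -> h(1, 0) -> 1

Answer: 1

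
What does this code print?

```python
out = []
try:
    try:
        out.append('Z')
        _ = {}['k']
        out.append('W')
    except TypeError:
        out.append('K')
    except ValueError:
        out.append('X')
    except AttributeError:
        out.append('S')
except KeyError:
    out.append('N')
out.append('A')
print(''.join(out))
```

Execution trace: 'Z' (try body) → 'N' (outer except KeyError) → 'A' (after the try/except). Output: ZNA

Answer: ZNA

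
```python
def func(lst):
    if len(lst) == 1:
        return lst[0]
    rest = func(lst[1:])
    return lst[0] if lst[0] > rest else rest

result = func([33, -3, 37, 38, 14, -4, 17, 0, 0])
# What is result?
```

Recursive max over [33, -3, 37, 38, 14, -4, 17, 0, 0] = 38

Answer: 38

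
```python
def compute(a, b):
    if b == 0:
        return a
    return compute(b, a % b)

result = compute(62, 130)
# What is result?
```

compute(62, 130) -> compute(130, 62) -> compute(62, 6) -> compute(6, 2) -> compute(2, 0) -> 2

Answer: 2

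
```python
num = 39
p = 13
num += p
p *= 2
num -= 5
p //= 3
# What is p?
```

Trace:
`num = 39` → num = 39
`p = 13` → p = 13
`num += p` → num = 52
`p *= 2` → p = 26
`num -= 5` → num = 47
`p //= 3` → p = 8
So p = 8

Answer: 8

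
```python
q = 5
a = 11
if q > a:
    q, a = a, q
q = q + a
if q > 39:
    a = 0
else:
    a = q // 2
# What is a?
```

Trace:
`q = 5` → q = 5
`a = 11` → a = 11
`if q > a: ...` → q > a is False → no variable changes
`q = q + a` → q = 16
`if q > 39: ...` → q > 39 is False, take else branch → a = 8
So a = 8

Answer: 8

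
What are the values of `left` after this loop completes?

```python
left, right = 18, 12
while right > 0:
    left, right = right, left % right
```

GCD of 18 and 12
`left` takes the values: 18 → 12 → 6

Answer: 6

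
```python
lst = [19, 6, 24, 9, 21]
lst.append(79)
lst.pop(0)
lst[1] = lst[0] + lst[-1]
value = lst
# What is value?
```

Trace:
`lst = [19, 6, 24, 9, 21]` → lst = [19, 6, 24, 9, 21]
`lst.append(79)` → lst = [19, 6, 24, 9, 21, 79]
`lst.pop(0)` → lst = [6, 24, 9, 21, 79]
`lst[1] = lst[0] + lst[-1]` → lst = [6, 85, 9, 21, 79]
`value = lst` → value = [6, 85, 9, 21, 79]
So value = [6, 85, 9, 21, 79]

Answer: [6, 85, 9, 21, 79]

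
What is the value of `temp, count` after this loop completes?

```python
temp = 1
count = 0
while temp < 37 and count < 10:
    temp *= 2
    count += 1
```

Double until >= 37 or 10 iterations
`temp, count` takes the values: (1, 0) → (2, 0) → (2, 1) → (4, 1) → (4, 2) → (8, 2) → (8, 3) → (16, 3) → (16, 4) → (32, 4) → (32, 5) → (64, 5) → (64, 6)

Answer: 64, 6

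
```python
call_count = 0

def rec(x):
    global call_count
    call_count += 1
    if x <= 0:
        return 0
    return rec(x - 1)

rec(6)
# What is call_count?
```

Linear recursion stepping by 1: 7 calls from x=6 down to ≤0.

Answer: 7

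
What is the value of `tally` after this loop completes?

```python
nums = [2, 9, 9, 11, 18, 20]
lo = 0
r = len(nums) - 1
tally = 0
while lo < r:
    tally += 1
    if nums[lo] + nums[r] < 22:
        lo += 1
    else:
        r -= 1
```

Steps to find pair summing to 22
`tally` takes the values: 0 → 1 → 2 → 3 → 4 → 5

Answer: 5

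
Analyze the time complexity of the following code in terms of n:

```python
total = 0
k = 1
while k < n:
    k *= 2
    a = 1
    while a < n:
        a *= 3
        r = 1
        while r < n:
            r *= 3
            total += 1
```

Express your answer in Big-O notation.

Each loop level contributes: log n × log n × log n. Multiplying the contributions gives O(log^3 n).

Answer: O(log^3 n)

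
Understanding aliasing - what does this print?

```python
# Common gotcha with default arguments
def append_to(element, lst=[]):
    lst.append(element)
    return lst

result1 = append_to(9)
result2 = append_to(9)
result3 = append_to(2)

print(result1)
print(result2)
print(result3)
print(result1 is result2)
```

Key concept: mutable default argument gotcha.
Step by step:
`result1 = append_to(9)` → result1 = [9]
`result2 = append_to(9)` → result1 = [9, 9] (same object as result2); result2 = [9, 9] (same object as result1)
`result3 = append_to(2)` → result1 = [9, 9, 2] (same object as result2, result3); result2 = [9, 9, 2] (same object as result1, result3); result3 = [9, 9, 2] (same object as result1, result2)
`print(result1)` → prints [9, 9, 2]
`print(result2)` → prints [9, 9, 2]
`print(result3)` → prints [9, 9, 2]
`print(result1 is result2)` → prints True

Answer:
[9, 9, 2]
[9, 9, 2]
[9, 9, 2]
True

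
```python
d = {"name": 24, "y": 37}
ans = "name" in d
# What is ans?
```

Trace:
`d = {"name": 24, "y": 37}` → d = {'name': 24, 'y': 37}
`ans = "name" in d` → ans = True
So ans = True

Answer: True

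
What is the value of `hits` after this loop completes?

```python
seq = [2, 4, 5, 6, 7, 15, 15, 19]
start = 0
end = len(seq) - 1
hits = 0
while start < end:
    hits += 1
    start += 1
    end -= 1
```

Iterations until pointers meet (list length 8)
`hits` takes the values: 0 → 1 → 2 → 3 → 4

Answer: 4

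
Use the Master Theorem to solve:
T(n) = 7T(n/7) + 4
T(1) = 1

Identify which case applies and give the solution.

a=7, b=7, f(n)=4. log_7(7) = 1. Since c=0 < 1, Case 1 applies: T(n) = Θ(n^log_b(a)) = O(n).

Answer: O(n) - Case 1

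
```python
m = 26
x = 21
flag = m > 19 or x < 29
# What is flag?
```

Trace:
`m = 26` → m = 26
`x = 21` → x = 21
`flag = m > 19 or x < 29` → flag = True
So flag = True

Answer: True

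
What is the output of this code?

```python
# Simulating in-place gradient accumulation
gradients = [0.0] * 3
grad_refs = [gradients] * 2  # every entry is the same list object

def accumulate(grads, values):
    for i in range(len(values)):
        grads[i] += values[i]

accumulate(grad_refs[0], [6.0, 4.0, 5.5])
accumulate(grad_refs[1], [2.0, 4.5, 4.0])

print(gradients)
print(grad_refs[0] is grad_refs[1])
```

Key concept: gradient accumulation aliasing.
Step by step:
`gradients = [0.0] * 3` → gradients = [0.0, 0.0, 0.0]
`grad_refs = [gradients] * 2` → grad_refs = [[0.0, 0.0, 0.0], [0.0, 0.0, 0.0]]
`accumulate(grad_refs[0], [6.0, 4.0, 5.5])` → gradients = [6.0, 4.0, 5.5]; grad_refs = [[6.0, 4.0, 5.5], [6.0, 4.0, 5.5]]
`accumulate(grad_refs[1], [2.0, 4.5, 4.0])` → gradients = [8.0, 8.5, 9.5]; grad_refs = [[8.0, 8.5, 9.5], [8.0, 8.5, 9.5]]
`print(gradients)` → prints [8.0, 8.5, 9.5]
`print(grad_refs[0] is grad_refs[1])` → prints True

Answer:
[8.0, 8.5, 9.5]
True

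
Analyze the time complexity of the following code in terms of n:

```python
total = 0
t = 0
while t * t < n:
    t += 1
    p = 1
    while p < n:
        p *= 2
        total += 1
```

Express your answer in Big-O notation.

Each loop level contributes: √n × log n. Multiplying the contributions gives O(√n log n).

Answer: O(√n log n)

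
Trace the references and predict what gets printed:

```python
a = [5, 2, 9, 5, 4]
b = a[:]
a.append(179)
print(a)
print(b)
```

Key concept: slice [:] creates copy.
Step by step:
`a = [5, 2, 9, 5, 4]` → a = [5, 2, 9, 5, 4]
`b = a[:]` → b = [5, 2, 9, 5, 4]
`a.append(179)` → a = [5, 2, 9, 5, 4, 179]
`print(a)` → prints [5, 2, 9, 5, 4, 179]
`print(b)` → prints [5, 2, 9, 5, 4]

Answer:
[5, 2, 9, 5, 4, 179]
[5, 2, 9, 5, 4]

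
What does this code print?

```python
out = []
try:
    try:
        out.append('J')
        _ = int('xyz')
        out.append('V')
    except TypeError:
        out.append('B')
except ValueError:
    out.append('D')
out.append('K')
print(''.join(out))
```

Execution trace: 'J' (try body) → 'D' (outer except ValueError) → 'K' (after the try/except). Output: JDK

Answer: JDK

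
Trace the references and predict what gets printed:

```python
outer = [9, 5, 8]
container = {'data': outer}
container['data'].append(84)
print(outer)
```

Key concept: dict holds reference to list.
Step by step:
`outer = [9, 5, 8]` → outer = [9, 5, 8]
`container = {'data': outer}` → container = {'data': [9, 5, 8]}
`container['data'].append(84)` → outer = [9, 5, 8, 84]; container = {'data': [9, 5, 8, 84]}
`print(outer)` → prints [9, 5, 8, 84]

Answer: [9, 5, 8, 84]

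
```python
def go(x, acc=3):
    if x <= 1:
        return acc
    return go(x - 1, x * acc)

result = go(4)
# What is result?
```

Accumulator trace (n, acc): (4, 3) -> (3, 12) -> (2, 36) -> (1, 72) -> return 72

Answer: 72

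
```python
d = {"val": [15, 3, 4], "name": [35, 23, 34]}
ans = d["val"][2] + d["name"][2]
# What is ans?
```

Trace:
`d = {"val": [15, 3, 4], "name": [35, 23, 34]}` → d = {'val': [15, 3, 4], 'name': [35, 23, 34]}
`ans = d["val"][2] + d["name"][2]` → ans = 38
So ans = 38

Answer: 38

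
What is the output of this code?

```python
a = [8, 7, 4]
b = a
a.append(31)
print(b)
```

Key concept: basic list aliasing.
Step by step:
`a = [8, 7, 4]` → a = [8, 7, 4]
`b = a` → b = [8, 7, 4] (same object as a)
`a.append(31)` → a = [8, 7, 4, 31] (same object as b); b = [8, 7, 4, 31] (same object as a)
`print(b)` → prints [8, 7, 4, 31]

Answer: [8, 7, 4, 31]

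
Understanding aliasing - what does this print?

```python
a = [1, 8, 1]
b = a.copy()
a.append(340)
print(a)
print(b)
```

Key concept: list.copy() creates independent copy.
Step by step:
`a = [1, 8, 1]` → a = [1, 8, 1]
`b = a.copy()` → b = [1, 8, 1]
`a.append(340)` → a = [1, 8, 1, 340]
`print(a)` → prints [1, 8, 1, 340]
`print(b)` → prints [1, 8, 1]

Answer:
[1, 8, 1, 340]
[1, 8, 1]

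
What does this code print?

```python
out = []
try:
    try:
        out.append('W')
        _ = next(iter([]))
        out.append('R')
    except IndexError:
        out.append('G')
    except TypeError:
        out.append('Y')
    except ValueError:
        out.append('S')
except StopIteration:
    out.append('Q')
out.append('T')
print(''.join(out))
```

Execution trace: 'W' (try body) → 'Q' (outer except StopIteration) → 'T' (after the try/except). Output: WQT

Answer: WQT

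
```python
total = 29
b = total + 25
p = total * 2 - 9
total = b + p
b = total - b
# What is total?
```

Trace:
`total = 29` → total = 29
`b = total + 25` → b = 54
`p = total * 2 - 9` → p = 49
`total = b + p` → total = 103
`b = total - b` → b = 49
So total = 103

Answer: 103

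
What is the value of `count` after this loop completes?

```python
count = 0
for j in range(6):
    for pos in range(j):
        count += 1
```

Triangle number: 0+1+2+...+5
`count` takes the values: 0 → 1 → 2 → 3 → 4 → 5 → 6 → 7 → 8 → 9 → 10 → 11 → 12 → 13 → 14 → 15

Answer: 15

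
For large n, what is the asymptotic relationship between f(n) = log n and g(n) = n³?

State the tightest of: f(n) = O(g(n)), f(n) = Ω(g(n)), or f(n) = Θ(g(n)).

log n vs n³: f(n) = O(g(n)) but not Ω(g(n)) — n³ grows strictly faster than log n.

Answer: f(n) = O(g(n)) but not Ω(g(n)) — n³ grows strictly faster than log n.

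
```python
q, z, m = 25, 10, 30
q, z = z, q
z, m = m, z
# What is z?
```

Trace:
`q, z, m = 25, 10, 30` → q = 25; z = 10; m = 30
`q, z = z, q` → q = 10; z = 25
`z, m = m, z` → z = 30; m = 25
So z = 30

Answer: 30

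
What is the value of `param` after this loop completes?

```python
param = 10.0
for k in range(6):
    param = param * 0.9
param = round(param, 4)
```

Exponential decay: 10.0 * 0.9^6
`param` takes the values: 10.0 → 9.0 → 8.1 → 7.29 → 6.561 → 5.9049 → 5.31441 → 5.3144

Answer: 5.3144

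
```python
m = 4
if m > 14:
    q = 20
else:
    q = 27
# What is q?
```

Trace:
`m = 4` → m = 4
`if m > 14: ...` → m > 14 is False, take else branch → q = 27
So q = 27

Answer: 27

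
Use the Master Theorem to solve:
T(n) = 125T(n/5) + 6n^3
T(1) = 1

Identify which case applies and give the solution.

a=125, b=5, f(n)=6n^3. log_5(125) = 3. Since c=3 = 3, Case 2 applies: T(n) = Θ(n^log_b(a) · log n) = O(n^3 log n).

Answer: O(n^3 log n) - Case 2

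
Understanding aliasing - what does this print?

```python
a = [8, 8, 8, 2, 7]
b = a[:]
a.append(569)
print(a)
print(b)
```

Key concept: slice [:] creates copy.
Step by step:
`a = [8, 8, 8, 2, 7]` → a = [8, 8, 8, 2, 7]
`b = a[:]` → b = [8, 8, 8, 2, 7]
`a.append(569)` → a = [8, 8, 8, 2, 7, 569]
`print(a)` → prints [8, 8, 8, 2, 7, 569]
`print(b)` → prints [8, 8, 8, 2, 7]

Answer:
[8, 8, 8, 2, 7, 569]
[8, 8, 8, 2, 7]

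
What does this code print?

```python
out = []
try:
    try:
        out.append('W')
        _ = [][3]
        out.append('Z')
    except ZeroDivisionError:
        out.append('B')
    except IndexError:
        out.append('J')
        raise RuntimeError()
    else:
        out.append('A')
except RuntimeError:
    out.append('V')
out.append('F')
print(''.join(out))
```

Execution trace: 'W' (inner try body) → 'J' (inner except IndexError) → 'V' (outer except RuntimeError) → 'F' (after the try/except). Output: WJVF

Answer: WJVF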